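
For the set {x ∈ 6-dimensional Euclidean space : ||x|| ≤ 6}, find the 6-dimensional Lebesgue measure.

V_6(6) = π^(6/2) · (6)^6 / Γ(6/2 + 1) = 7776·π^3 ≈ 241105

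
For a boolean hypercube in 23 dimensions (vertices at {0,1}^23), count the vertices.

Number of vertices = 2^23 = 8388608.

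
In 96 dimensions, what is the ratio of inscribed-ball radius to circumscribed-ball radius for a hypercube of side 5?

r_in / r_out = (5/2) / (5√96/2) = 1/√96 ≈ 0.102062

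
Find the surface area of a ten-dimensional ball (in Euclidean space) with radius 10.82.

The surface area of an n-ball is 2π^(n/2) r^(n-1) / Γ(n/2). For n=10, r=10.82: 5.18338e+10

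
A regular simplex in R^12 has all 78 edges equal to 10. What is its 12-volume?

V = (10^12 / 12!) · √((12+1) / 2^12) ≈ 117.613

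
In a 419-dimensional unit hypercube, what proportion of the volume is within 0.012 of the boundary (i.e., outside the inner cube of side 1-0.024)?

Shell fraction = 1 - (1-0.024)^419 ≈ 0.999962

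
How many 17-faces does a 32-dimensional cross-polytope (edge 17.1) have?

Number of 17-faces = 2^(17+1) · C(32,17+1) = 262144 · 471435600 = 123584013926400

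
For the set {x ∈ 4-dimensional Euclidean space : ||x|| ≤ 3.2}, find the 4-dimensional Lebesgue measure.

Volume = π^{4/2}·(3.2)^4/Γ(3) ≈ 517.452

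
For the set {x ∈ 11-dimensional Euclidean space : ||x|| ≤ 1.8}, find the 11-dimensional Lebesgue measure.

The n-ball volume is π^(n/2)·r^n/Γ(n/2+1). With n=11, r=1.8: V ≈ 1210.88.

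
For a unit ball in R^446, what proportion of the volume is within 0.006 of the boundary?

1 - (1-0.006)^446 ≈ 0.931715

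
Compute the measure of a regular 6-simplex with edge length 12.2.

For a regular n-simplex with edge a, V = (a^n / n!)·√((n+1)/2^n). With a=12.2, n=6: V ≈ 1514.56.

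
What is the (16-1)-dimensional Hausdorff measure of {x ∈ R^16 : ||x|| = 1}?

S_16(1) = 2·π^(16/2)·(1)^15 / Γ(16/2) = π^8/2520 ≈ 3.76529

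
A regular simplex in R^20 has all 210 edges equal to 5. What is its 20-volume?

V_20 = √(21) · 5^20 / (20! · 2^(20/2)) ≈ 1.75422e-07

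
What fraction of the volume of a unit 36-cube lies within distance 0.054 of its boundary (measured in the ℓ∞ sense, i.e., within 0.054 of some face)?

The inner cube has side 1-2·0.054 = 0.892 and volume (0.892)^36 ≈ 0.01634, so the shell holds 0.983664 of the volume.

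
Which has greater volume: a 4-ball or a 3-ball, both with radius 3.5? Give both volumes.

V_4(3.5) ≈ 740.529. V_3(3.5) ≈ 179.594. The 4-ball is larger.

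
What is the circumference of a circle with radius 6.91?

|∂B_2(6.91)| = 2πr = 2π·6.91 ≈ 43.4168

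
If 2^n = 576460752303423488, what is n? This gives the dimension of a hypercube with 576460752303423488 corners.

n = log_2(576460752303423488) = 59.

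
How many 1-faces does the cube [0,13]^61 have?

Each of the 2^61 = 2305843009213693952 vertices has degree 61; total edges = 61·2^61/2 = 70328211781017665536.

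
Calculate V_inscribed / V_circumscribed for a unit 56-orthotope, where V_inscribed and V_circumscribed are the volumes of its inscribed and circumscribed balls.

V_in/V_out = n^(-n/2) = 56^(-56/2) ≈ 1.12392e-49.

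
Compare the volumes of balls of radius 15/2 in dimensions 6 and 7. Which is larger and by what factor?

V_6(15/2) ≈ 919742, V_7(15/2) ≈ 6.3068e+06. The 7-ball is larger by a factor of 6.857.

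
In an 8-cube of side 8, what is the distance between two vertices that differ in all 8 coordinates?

||(8,8,...,8)|| = √(8)·8 ≈ 22.6274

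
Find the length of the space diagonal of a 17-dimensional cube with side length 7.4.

||(7.4,7.4,...,7.4)|| = √(17)·7.4 ≈ 30.511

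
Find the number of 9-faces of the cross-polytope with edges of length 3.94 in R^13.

f_9(13-orthoplex) = 2^10 · (13 choose 10) = 292864.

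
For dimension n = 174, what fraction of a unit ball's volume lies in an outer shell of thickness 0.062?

1 - (1-0.062)^174 ≈ 0.999985 ≈ 99.998544%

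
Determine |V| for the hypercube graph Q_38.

Number of vertices = 2^38 = 274877906944.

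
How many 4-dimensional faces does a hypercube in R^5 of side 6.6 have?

f_4(5-cube) = (5 choose 4) · 2^1 = 10.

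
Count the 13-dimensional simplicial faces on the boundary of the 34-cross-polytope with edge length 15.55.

f_13(34-orthoplex) = 2^14 · (34 choose 14) = 22806128885760.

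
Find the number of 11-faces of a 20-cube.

Number of 11-faces = C(20,11) · 2^(20-11) = 167960 · 512 = 85995520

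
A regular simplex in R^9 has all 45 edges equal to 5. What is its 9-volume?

V = (5^9 / 9!) · √((9+1) / 2^9) ≈ 0.752198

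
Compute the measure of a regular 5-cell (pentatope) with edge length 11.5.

V_4 = √(5) · 11.5^4 / (4! · 2^(4/2)) ≈ 407.385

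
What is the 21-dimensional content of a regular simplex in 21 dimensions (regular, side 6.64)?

Volume = 6.64^21 · √(22/2^21) / 21! ≈ 1.16837e-05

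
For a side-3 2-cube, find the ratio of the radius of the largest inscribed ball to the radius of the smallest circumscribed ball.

Ratio = (s/2)/(s√2/2) = 2^(-1/2) ≈ 0.707107.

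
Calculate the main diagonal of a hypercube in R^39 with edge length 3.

Diagonal = √39 · 3 ≈ 18.735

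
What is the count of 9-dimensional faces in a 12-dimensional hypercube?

Choose 9 of 12 axes to span the face (C(12,9) = 220 ways), then fix each of the remaining 3 coordinates at one of its two extreme values (2^3 = 8 ways): 220·8 = 1760.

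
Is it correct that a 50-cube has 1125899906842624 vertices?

True. The 50-cube has 2^50 = 1125899906842624 vertices.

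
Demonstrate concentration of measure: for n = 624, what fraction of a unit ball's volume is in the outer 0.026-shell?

1 - (1-0.026)^624 ≈ 0.9999999274 ≈ 99.999993%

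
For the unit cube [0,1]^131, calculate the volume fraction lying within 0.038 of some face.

The inner cube has side 1-2·0.038 = 0.924 and volume (0.924)^131 ≈ 3.184e-05, so the shell holds 0.999968 of the volume.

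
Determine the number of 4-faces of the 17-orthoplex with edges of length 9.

Each 4-face is the convex hull of 5 vertices, one chosen as ±e_i from each of 5 distinct axes: 2^5·C(17,5) = 198016.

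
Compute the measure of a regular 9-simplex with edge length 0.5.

V_9 = √(10) · 0.5^9 / (9! · 2^(9/2)) ≈ 7.52198e-10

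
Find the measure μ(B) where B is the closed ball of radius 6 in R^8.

The n-ball volume is π^(n/2)·r^n/Γ(n/2+1). With n=8, r=6: V = 69984·π^4 ≈ 6.81708e+06.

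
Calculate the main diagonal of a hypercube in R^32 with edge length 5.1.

Diagonal = √32 · 5.1 ≈ 28.85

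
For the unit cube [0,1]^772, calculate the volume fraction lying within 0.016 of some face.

1 - (1 - 2·0.016)^772 = 1 - 0.968^772 ≈ 1 - 1.247e-11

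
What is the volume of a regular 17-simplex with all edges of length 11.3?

V_17 = √(18) · 11.3^17 / (17! · 2^(17/2)) ≈ 26.3115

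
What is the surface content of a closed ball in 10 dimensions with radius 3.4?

S = n·V_n(r)/r = 10·V_10(3.4)/3.4 (volume-to-surface relation), giving 1.54838e+06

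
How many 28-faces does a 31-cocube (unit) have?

Each 28-face is the convex hull of 29 vertices, one chosen as ±e_i from each of 29 distinct axes: 2^29·C(31,29) = 249644974080.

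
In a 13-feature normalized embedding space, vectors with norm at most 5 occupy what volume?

The n-ball volume is π^(n/2)·r^n/Γ(n/2+1). With n=13, r=5: V = 31250000000·π^6/27027 ≈ 1.11161e+09.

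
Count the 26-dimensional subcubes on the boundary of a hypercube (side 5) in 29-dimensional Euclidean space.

An n-cube has C(n,k)·2^(n-k) k-faces. Here C(29,26)·2^3 = 3654·8 = 29232.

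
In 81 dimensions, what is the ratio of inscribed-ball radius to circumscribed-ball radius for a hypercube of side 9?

For an n-cube of any side s, the inradius is s/2 and the circumradius is s√n/2, so the ratio is 1/√81 ≈ 0.111111.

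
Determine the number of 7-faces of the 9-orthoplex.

f_7(9-orthoplex) = 2^8 · (9 choose 8) = 2304.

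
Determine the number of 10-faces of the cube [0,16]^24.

Choose 10 of 24 axes to span the face (C(24,10) = 1961256 ways), then fix each of the remaining 14 coordinates at one of its two extreme values (2^14 = 16384 ways): 1961256·16384 = 32133218304.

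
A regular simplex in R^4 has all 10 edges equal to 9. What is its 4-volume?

V = (9^4 / 4!) · √((4+1) / 2^4) ≈ 152.821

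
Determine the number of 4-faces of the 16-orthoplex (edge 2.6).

Each 4-face is the convex hull of 5 vertices, one chosen as ±e_i from each of 5 distinct axes: 2^5·C(16,5) = 139776.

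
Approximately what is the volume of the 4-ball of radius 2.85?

V_4(2.85) = π^(4/2) · (2.85)^4 / Γ(4/2 + 1) ≈ 325.574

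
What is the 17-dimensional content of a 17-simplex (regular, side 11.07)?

Volume = 11.07^17 · √(18/2^17) / 17! ≈ 18.5491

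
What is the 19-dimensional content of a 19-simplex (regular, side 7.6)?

V_19 = √(20) · 7.6^19 / (19! · 2^(19/2)) ≈ 0.00276117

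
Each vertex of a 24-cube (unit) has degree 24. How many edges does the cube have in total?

Each of the 2^24 = 16777216 vertices has degree 24; total edges = 24·2^24/2 = 201326592.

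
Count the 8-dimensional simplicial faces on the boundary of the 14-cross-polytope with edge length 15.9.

An n-cross-polytope has 2^(k+1)·C(n,k+1) k-faces. Here 2^9·C(14,9) = 512·2002 = 1025024.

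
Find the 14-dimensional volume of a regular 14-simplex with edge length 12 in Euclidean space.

For a regular n-simplex with edge a, V = (a^n / n!)·√((n+1)/2^n). With a=12, n=14: V ≈ 445.62.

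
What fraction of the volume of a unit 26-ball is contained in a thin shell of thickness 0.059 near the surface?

1 - (1-0.059)^26 ≈ 0.794255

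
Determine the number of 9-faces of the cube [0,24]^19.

f_9(19-cube) = (19 choose 9) · 2^10 = 94595072.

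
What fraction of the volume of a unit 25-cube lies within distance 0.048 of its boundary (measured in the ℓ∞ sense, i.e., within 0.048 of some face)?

Shell fraction = 1 - (1-0.096)^25 ≈ 0.919793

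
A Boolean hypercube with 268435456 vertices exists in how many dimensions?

Since 2^n = 268435456, we have n = 28.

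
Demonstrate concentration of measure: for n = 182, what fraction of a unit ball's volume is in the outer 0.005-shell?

1 - (1-0.005)^182 ≈ 0.598394 ≈ 59.84%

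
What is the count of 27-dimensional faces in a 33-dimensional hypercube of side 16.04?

f_27(33-cube) = (33 choose 27) · 2^6 = 70884352.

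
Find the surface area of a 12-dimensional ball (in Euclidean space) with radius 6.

S = n·V_n(r)/r = 12·V_12(6)/6 (volume-to-surface relation), giving 30233088·π^6/5 ≈ 5.81315e+09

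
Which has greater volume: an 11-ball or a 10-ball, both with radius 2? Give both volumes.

V_11(2) ≈ 3858.64. V_10(2) ≈ 2611.37. The 11-ball is larger.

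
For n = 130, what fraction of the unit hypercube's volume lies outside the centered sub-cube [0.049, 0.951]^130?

The inner cube has side 1-2·0.049 = 0.902 and volume (0.902)^130 ≈ 1.503e-06, so the shell holds 0.9999984974 of the volume.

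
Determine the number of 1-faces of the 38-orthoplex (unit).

f_1(38-orthoplex) = 2^2 · (38 choose 2) = 2812.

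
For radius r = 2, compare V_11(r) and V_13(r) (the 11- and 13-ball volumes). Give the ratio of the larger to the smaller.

V_11(2) ≈ 3858.64, V_13(2) ≈ 7459.87. The 13-ball is larger by a factor of 1.933.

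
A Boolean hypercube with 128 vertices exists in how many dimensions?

2^n = 128 ⇒ n = log_2(128) = 7.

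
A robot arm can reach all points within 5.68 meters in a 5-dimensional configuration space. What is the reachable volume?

V_5(5.68) = π^(5/2) · (5.68)^5 / Γ(5/2 + 1) ≈ 31120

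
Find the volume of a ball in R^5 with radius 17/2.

The n-ball volume is π^(n/2)·r^n/Γ(n/2+1). With n=5, r=17/2: V = 1419857·π^2/60 ≈ 233557.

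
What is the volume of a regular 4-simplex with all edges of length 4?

V = (4^4 / 4!) · √((4+1) / 2^4) ≈ 5.96285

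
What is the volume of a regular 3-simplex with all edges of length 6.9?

Volume = (√2/12) · 6.9³ = 38.7152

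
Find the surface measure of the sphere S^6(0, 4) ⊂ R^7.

|∂B_7(4)| = 65536·π^3/15 ≈ 135468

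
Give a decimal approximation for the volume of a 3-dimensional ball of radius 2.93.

Volume = π^{3/2}·(2.93)^3/Γ(5/2) ≈ 105.364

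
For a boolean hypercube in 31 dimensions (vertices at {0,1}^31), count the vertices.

An n-cube has 2^n vertices; for n = 31 that is 2^31 = 2147483648.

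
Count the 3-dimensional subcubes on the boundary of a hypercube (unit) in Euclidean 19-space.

f_3(19-cube) = (19 choose 3) · 2^16 = 63504384.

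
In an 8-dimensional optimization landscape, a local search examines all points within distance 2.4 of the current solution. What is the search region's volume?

The n-ball volume is π^(n/2)·r^n/Γ(n/2+1). With n=8, r=2.4: V ≈ 4467.64.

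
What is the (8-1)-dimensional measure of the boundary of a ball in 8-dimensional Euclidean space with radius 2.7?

S_8(2.7) = 2·π^(8/2)·(2.7)^7 / Γ(8/2) ≈ 33964.4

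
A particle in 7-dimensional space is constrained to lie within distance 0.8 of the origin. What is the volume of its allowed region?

Volume = π^{7/2}·(0.8)^7/Γ(9/2) ≈ 0.990855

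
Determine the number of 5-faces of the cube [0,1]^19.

An n-cube has C(n,k)·2^(n-k) k-faces. Here C(19,5)·2^14 = 11628·16384 = 190513152.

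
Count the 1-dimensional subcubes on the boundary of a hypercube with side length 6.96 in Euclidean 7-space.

An n-cube has C(n,k)·2^(n-k) k-faces. Here C(7,1)·2^6 = 7·64 = 448.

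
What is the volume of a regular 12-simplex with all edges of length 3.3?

Volume = 3.3^12 · √(13/2^12) / 12! ≈ 0.000196165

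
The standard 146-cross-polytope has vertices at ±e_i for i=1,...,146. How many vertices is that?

The 146-dimensional cross-polytope has 2n = 2·146 = 292 vertices.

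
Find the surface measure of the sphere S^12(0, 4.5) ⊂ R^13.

S_13(4.5) = 2·π^(13/2)·(4.5)^12 / Γ(13/2) = 10460353203·π^6/12320 ≈ 8.16272e+08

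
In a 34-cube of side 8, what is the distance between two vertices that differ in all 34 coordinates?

||(8,8,...,8)|| = √(34)·8 ≈ 46.6476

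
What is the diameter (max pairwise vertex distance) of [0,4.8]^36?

The space diagonal of an n-cube of side s is s√n. Here 4.8·√36 = 28.8.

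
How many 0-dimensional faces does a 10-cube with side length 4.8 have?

Number of 0-faces = C(10,0) · 2^(10-0) = 1 · 1024 = 1024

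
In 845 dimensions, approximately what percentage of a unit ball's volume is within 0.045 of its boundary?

1 - (1-0.045)^845 ≈ 1 - 1.267e-17 ≈ 100.000000%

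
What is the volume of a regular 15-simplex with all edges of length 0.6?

V = (0.6^15 / 15!) · √((15+1) / 2^15) ≈ 7.94519e-18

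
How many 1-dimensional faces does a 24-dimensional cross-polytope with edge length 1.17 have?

An n-cross-polytope has 2^(k+1)·C(n,k+1) k-faces. Here 2^2·C(24,2) = 4·276 = 1104.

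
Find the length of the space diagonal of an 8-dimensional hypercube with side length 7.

d = √(7² + 7² + ... + 7²) [8 terms] = √(8·7²) = 7√8 ≈ 19.799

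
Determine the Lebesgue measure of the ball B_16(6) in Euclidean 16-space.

V_16(6) = π^(16/2) · (6)^16 / Γ(16/2 + 1) = 2448880128·π^8/35 ≈ 6.63894e+11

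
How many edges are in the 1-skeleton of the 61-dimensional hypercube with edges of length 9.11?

Each of the 2^61 = 2305843009213693952 vertices has degree 61; total edges = 61·2^61/2 = 70328211781017665536.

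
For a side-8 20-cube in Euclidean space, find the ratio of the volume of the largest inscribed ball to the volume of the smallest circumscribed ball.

Volume scales as r^n, and r_in/r_out = 1/√20, giving (1/√20)^20 ≈ 9.76562e-14.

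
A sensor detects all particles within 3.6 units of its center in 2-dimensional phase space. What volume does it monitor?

The n-ball volume is π^(n/2)·r^n/Γ(n/2+1). With n=2, r=3.6: V ≈ 40.715.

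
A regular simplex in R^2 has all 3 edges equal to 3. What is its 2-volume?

Area = (√3/4) · 3² = 3.89711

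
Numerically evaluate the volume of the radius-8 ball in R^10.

The n-ball volume is π^(n/2)·r^n/Γ(n/2+1). With n=10, r=8: V = 134217728·π^5/15 ≈ 2.73822e+09.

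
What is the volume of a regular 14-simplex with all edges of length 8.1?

Volume = 8.1^14 · √(15/2^14) / 14! ≈ 1.81643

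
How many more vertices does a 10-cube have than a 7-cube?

The 10-cube has 2^10 = 1024 vertices. The 7-cube has 2^7 = 128 vertices. Difference: 1024 - 128 = 896.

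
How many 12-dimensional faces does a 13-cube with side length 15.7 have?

An n-cube has C(n,k)·2^(n-k) k-faces. Here C(13,12)·2^1 = 13·2 = 26.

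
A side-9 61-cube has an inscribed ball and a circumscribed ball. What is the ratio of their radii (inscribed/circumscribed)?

r_in = 9/2 (half the side); r_out = 9√61/2 (half the diagonal). Ratio = 1/√61 ≈ 0.128037.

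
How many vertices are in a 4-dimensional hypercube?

f_0(4-cube) = (4 choose 0) · 2^4 = 16.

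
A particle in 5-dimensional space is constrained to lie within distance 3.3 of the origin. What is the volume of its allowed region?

V_5(3.3) = π^(5/2) · (3.3)^5 / Γ(5/2 + 1) ≈ 2060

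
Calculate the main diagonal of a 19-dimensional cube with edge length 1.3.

d = √(1.3² + 1.3² + ... + 1.3²) [19 terms] = √(19·1.3²) = 1.3√19 ≈ 5.66657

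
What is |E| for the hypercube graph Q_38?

Each of the 2^38 = 274877906944 vertices has degree 38; total edges = 38·2^38/2 = 5222680231936.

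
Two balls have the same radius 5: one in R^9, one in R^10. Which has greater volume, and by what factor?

V_9(5) ≈ 6.4424e+06, V_10(5) ≈ 2.49039e+07. The 10-ball is larger by a factor of 3.866.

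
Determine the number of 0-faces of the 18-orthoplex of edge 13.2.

Each 0-face is the convex hull of 1 vertex, one chosen as ±e_i from each of 1 distinct axis: 2^1·C(18,1) = 36.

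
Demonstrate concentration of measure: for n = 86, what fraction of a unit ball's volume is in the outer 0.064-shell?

1 - (1-0.064)^86 ≈ 0.996614 ≈ 99.66%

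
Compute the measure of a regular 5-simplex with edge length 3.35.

V = (3.35^5 / 5!) · √((5+1) / 2^5) ≈ 1.52245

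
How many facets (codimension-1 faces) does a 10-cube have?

f_9(10-cube) = (10 choose 9) · 2^1 = 20.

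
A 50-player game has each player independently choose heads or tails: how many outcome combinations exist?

An n-cube has 2^n vertices; for n = 50 that is 2^50 = 1125899906842624.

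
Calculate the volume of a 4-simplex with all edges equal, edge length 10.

Volume = 10^4 · √(5/2^4) / 4! ≈ 232.924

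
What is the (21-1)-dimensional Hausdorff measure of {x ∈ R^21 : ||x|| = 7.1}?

S_21(7.1) = 2·π^(21/2)·(7.1)^20 / Γ(21/2) ≈ 3.10409e+16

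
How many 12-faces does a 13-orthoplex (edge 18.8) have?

An n-cross-polytope has 2^(k+1)·C(n,k+1) k-faces. Here 2^13·C(13,13) = 8192·1 = 8192.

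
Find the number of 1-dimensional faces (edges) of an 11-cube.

Each of the 2^11 = 2048 vertices has degree 11; total edges = 11·2^11/2 = 11264.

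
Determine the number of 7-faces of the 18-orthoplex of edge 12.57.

f_7(18-orthoplex) = 2^8 · (18 choose 8) = 11202048.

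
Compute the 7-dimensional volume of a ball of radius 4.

V = 262144·π^3/105 ≈ 77410.6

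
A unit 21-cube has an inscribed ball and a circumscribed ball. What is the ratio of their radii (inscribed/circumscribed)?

Ratio = (s/2)/(s√21/2) = 21^(-1/2) ≈ 0.218218.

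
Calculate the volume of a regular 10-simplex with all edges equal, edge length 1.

For a regular n-simplex with edge a, V = (a^n / n!)·√((n+1)/2^n). With a=1, n=10: V ≈ 2.85617e-08.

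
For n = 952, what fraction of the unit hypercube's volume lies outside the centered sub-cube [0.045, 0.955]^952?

1 - (1 - 2·0.045)^952 = 1 - 0.91^952 ≈ 1 - 1.017e-39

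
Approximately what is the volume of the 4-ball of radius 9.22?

V_4(9.22) = π^(4/2) · (9.22)^4 / Γ(4/2 + 1) ≈ 35661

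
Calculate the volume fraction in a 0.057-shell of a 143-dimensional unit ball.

V(inner)/V(outer) = ((1-0.057)/1)^143 ≈ 0.0002266, so the shell fraction is 0.999773.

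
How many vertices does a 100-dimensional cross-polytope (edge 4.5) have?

The vertices are ±e_1, ..., ±e_100, so there are 2·100 = 200.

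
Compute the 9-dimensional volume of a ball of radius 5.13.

Volume = π^{9/2}·(5.13)^9/Γ(11/2) ≈ 8.1166e+06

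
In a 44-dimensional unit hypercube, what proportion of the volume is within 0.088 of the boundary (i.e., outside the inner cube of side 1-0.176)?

The inner cube has side 1-2·0.088 = 0.824 and volume (0.824)^44 ≈ 0.0001999, so the shell holds 0.9998 of the volume.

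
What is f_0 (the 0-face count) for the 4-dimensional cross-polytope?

An n-cross-polytope has 2^(k+1)·C(n,k+1) k-faces. Here 2^1·C(4,1) = 2·4 = 8.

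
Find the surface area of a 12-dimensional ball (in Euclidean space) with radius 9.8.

S_12(9.8) = 2·π^(12/2)·(9.8)^11 / Γ(12/2) ≈ 1.28302e+12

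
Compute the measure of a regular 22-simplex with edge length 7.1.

V = (7.1^22 / 22!) · √((22+1) / 2^22) ≈ 1.11289e-05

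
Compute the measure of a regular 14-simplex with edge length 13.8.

Volume = 13.8^14 · √(15/2^14) / 14! ≈ 3153.08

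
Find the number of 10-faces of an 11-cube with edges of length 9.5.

An n-cube has C(n,k)·2^(n-k) k-faces. Here C(11,10)·2^1 = 11·2 = 22.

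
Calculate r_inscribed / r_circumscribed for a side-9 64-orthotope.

Ratio = (s/2)/(s√64/2) = 64^(-1/2) ≈ 0.125.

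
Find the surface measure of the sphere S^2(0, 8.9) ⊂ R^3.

S = n·V_n(r)/r = 3·V_3(8.9)/8.9 (volume-to-surface relation), giving 4πr² = 4π·(8.9)² ≈ 995.382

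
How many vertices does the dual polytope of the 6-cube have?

The 6-dimensional cross-polytope has 2n = 2·6 = 12 vertices.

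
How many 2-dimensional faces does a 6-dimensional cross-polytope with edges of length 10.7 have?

Each 2-face is the convex hull of 3 vertices, one chosen as ±e_i from each of 3 distinct axes: 2^3·C(6,3) = 160.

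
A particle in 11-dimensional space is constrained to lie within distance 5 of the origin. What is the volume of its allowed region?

Volume = π^{11/2}·(5)^11/Γ(13/2) = 625000000·π^5/2079 ≈ 9.19973e+07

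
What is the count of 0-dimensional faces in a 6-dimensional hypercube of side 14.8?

f_0(6-cube) = (6 choose 0) · 2^6 = 64.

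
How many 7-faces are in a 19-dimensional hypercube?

f_7(19-cube) = (19 choose 7) · 2^12 = 206389248.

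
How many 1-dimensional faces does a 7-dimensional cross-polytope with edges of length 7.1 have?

f_1(7-orthoplex) = 2^2 · (7 choose 2) = 84.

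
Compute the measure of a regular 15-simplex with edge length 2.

V_15 = √(16) · 2^15 / (15! · 2^(15/2)) ≈ 5.53714e-10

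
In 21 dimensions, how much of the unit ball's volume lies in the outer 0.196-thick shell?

1 - (1-0.196)^21 ≈ 0.989758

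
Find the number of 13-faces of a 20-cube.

An n-cube has C(n,k)·2^(n-k) k-faces. Here C(20,13)·2^7 = 77520·128 = 9922560.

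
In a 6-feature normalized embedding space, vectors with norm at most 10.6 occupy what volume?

V_6(10.6) = π^(6/2) · (10.6)^6 / Γ(6/2 + 1) ≈ 7.3305e+06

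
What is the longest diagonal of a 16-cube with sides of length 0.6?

||(0.6,0.6,...,0.6)|| = √(16)·0.6 = 2.4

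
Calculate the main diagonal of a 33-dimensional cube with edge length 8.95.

Diagonal = √33 · 8.95 ≈ 51.4138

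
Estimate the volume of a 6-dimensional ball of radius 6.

Volume = π^{6/2}·(6)^6/Γ(4) = 7776·π^3 ≈ 241105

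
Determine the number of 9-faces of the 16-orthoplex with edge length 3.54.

Each 9-face is the convex hull of 10 vertices, one chosen as ±e_i from each of 10 distinct axes: 2^10·C(16,10) = 8200192.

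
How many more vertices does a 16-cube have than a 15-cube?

The 16-cube has 2^16 = 65536 vertices. The 15-cube has 2^15 = 32768 vertices. Difference: 65536 - 32768 = 32768.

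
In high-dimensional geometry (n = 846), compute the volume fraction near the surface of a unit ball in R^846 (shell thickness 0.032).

1 - (1-0.032)^846 ≈ 1 - 1.123e-12 ≈ (100 - 1.12e-10)%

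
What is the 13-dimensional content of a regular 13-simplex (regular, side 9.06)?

Volume = 9.06^13 · √(14/2^13) / 13! ≈ 18.3974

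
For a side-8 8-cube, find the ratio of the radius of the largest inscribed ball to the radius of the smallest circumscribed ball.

r_in / r_out = (8/2) / (8√8/2) = 1/√8 ≈ 0.353553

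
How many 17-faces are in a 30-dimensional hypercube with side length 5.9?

Choose 17 of 30 axes to span the face (C(30,17) = 119759850 ways), then fix each of the remaining 13 coordinates at one of its two extreme values (2^13 = 8192 ways): 119759850·8192 = 981072691200.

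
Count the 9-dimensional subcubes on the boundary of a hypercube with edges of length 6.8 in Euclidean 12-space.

Choose 9 of 12 axes to span the face (C(12,9) = 220 ways), then fix each of the remaining 3 coordinates at one of its two extreme values (2^3 = 8 ways): 220·8 = 1760.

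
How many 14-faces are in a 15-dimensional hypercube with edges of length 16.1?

Number of 14-faces = C(15,14) · 2^(15-14) = 15 · 2 = 30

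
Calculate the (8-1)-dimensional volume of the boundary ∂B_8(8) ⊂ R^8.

S_8(8) = 2·π^(8/2)·(8)^7 / Γ(8/2) = 2097152·π^4/3 ≈ 6.80939e+07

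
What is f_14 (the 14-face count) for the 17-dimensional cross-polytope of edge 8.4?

Each 14-face is the convex hull of 15 vertices, one chosen as ±e_i from each of 15 distinct axes: 2^15·C(17,15) = 4456448.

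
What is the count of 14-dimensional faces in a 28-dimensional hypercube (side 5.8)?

Number of 14-faces = C(28,14) · 2^(28-14) = 40116600 · 16384 = 657270374400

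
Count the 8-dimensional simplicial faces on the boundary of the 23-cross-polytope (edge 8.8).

Each 8-face is the convex hull of 9 vertices, one chosen as ±e_i from each of 9 distinct axes: 2^9·C(23,9) = 418401280.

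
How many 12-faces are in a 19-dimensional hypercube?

Choose 12 of 19 axes to span the face (C(19,12) = 50388 ways), then fix each of the remaining 7 coordinates at one of its two extreme values (2^7 = 128 ways): 50388·128 = 6449664.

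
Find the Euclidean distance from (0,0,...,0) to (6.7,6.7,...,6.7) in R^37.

Diagonal = √37 · 6.7 ≈ 40.7545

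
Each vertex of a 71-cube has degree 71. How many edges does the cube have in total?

An n-cube has n·2^(n-1) edges. With n = 71: 71·1180591620717411303424 = 83822005070936202543104.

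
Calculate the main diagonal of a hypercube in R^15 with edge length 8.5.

The space diagonal of an n-cube of side s is s√n. Here 8.5·√15 ≈ 32.9204.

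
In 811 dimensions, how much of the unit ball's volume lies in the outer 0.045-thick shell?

Shell fraction = 1 - (1-0.045)^811 ≈ 1 - 6.064e-17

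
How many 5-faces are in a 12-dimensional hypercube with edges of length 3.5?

Number of 5-faces = C(12,5) · 2^(12-5) = 792 · 128 = 101376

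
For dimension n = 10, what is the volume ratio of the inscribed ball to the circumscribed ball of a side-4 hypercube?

The radii are 4/2 and 4√10/2, so the volume ratio is (1/√10)^10 = 10^{-10/2} ≈ 1e-05.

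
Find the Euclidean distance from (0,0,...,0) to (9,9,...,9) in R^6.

d = √(9² + 9² + ... + 9²) [6 terms] = √(6·9²) = 9√6 ≈ 22.0454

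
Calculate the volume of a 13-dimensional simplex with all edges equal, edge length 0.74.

Volume = 0.74^13 · √(14/2^13) / 13! ≈ 1.32465e-13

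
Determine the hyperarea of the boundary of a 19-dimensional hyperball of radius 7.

|∂B_19(7)| = 238213646322899968·π^9/4922775 ≈ 1.44247e+15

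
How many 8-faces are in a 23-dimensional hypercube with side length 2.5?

f_8(23-cube) = (23 choose 8) · 2^15 = 16066609152.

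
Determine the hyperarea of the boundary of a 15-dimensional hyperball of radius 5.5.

The surface area of an n-ball is 2π^(n/2) r^(n-1) / Γ(n/2). For n=15, r=5.5: 34522712143931·π^7/786240 ≈ 1.32617e+11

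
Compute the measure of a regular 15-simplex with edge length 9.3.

For a regular n-simplex with edge a, V = (a^n / n!)·√((n+1)/2^n). With a=9.3, n=15: V ≈ 5.68957.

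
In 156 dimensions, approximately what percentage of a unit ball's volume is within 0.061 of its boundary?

1 - (1-0.061)^156 ≈ 0.999946 ≈ 99.9946%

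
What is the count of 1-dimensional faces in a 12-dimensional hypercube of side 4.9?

f_1(12-cube) = (12 choose 1) · 2^11 = 24576.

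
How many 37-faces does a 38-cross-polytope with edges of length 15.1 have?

An n-cross-polytope has 2^(k+1)·C(n,k+1) k-faces. Here 2^38·C(38,38) = 274877906944·1 = 274877906944.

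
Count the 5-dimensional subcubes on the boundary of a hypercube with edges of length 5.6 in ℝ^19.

f_5(19-cube) = (19 choose 5) · 2^14 = 190513152.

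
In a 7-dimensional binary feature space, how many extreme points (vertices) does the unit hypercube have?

An n-cube has 2^n vertices; for n = 7 that is 2^7 = 128.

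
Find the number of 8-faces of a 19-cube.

An n-cube has C(n,k)·2^(n-k) k-faces. Here C(19,8)·2^11 = 75582·2048 = 154791936.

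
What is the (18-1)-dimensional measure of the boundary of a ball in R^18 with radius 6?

|∂B_18(6)| = 29386561536·π^9/35 ≈ 2.50282e+13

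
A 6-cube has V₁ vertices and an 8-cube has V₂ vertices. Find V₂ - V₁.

V₁ = 2^6 = 64. V₂ = 2^8 = 256. V₂ - V₁ = 192.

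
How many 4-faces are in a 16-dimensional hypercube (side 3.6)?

An n-cube has C(n,k)·2^(n-k) k-faces. Here C(16,4)·2^12 = 1820·4096 = 7454720.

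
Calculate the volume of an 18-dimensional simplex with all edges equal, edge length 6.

For a regular n-simplex with edge a, V = (a^n / n!)·√((n+1)/2^n). With a=6, n=18: V ≈ 0.000135048.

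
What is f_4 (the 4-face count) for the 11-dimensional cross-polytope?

An n-cross-polytope has 2^(k+1)·C(n,k+1) k-faces. Here 2^5·C(11,5) = 32·462 = 14784.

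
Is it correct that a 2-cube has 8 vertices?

False. The 2-cube has 2^2 = 4 vertices.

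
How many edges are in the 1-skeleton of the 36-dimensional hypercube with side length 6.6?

Number of 1-faces = C(36,1)·2^(36-1) = 36·34359738368 = 1236950581248.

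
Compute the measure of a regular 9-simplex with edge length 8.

For a regular n-simplex with edge a, V = (a^n / n!)·√((n+1)/2^n). With a=8, n=9: V ≈ 51.6906.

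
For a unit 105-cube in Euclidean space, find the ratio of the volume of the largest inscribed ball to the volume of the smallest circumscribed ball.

Volume scales as r^n, and r_in/r_out = 1/√105, giving (1/√105)^105 ≈ 7.71901e-107.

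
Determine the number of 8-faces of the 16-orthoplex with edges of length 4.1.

An n-cross-polytope has 2^(k+1)·C(n,k+1) k-faces. Here 2^9·C(16,9) = 512·11440 = 5857280.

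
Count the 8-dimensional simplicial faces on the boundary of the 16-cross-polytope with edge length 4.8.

f_8(16-orthoplex) = 2^9 · (16 choose 9) = 5857280.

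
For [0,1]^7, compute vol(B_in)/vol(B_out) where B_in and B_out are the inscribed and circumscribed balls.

The radii are 1/2 and 1√7/2, so the volume ratio is (1/√7)^7 = 7^{-7/2} ≈ 0.00110194.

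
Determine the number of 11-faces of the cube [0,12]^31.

Number of 11-faces = C(31,11) · 2^(31-11) = 84672315 · 1048576 = 88785357373440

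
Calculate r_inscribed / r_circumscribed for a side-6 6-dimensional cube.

r_in / r_out = (6/2) / (6√6/2) = 1/√6 ≈ 0.408248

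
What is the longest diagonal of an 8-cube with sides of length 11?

The space diagonal of an n-cube of side s is s√n. Here 11·√8 ≈ 31.1127.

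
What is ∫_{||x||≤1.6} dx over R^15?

V_15(1.6) = π^(15/2) · (1.6)^15 / Γ(15/2 + 1) ≈ 439.774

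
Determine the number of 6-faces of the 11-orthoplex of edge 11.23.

f_6(11-orthoplex) = 2^7 · (11 choose 7) = 42240.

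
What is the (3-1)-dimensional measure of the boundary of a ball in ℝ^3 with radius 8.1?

S_3(8.1) = 2·π^(3/2)·(8.1)^2 / Γ(3/2) = 4πr² = 4π·(8.1)² ≈ 824.48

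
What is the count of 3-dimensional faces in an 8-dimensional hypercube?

Choose 3 of 8 axes to span the face (C(8,3) = 56 ways), then fix each of the remaining 5 coordinates at one of its two extreme values (2^5 = 32 ways): 56·32 = 1792.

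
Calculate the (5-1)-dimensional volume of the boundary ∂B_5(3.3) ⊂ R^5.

The surface area of an n-ball is 2π^(n/2) r^(n-1) / Γ(n/2). For n=5, r=3.3: 3121.22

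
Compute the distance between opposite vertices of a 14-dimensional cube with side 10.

The space diagonal of an n-cube of side s is s√n. Here 10·√14 ≈ 37.4166.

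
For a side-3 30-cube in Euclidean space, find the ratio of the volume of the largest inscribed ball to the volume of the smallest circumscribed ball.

The radii are 3/2 and 3√30/2, so the volume ratio is (1/√30)^30 = 30^{-30/2} ≈ 6.96917e-23.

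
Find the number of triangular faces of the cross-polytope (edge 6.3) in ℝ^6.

An n-cross-polytope has 2^(k+1)·C(n,k+1) k-faces. Here 2^3·C(6,3) = 8·20 = 160.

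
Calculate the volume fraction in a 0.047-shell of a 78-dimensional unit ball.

V(inner)/V(outer) = ((1-0.047)/1)^78 ≈ 0.0234, so the shell fraction is 0.976598.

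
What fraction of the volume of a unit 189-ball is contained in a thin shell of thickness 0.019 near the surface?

1 - (1-0.019)^189 ≈ 0.973366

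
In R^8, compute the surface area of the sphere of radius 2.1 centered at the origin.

The surface area of an n-ball is 2π^(n/2) r^(n-1) / Γ(n/2). For n=8, r=2.1: 5848.08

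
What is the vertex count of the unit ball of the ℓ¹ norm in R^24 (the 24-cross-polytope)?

Number of vertices = 2n = 48.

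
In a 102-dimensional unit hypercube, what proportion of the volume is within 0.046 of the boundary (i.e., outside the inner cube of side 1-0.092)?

The inner cube has side 1-2·0.046 = 0.908 and volume (0.908)^102 ≈ 5.306e-05, so the shell holds 0.999947 of the volume.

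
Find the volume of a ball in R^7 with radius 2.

V_7(2) = π^(7/2) · (2)^7 / Γ(7/2 + 1) = 2048·π^3/105 ≈ 604.77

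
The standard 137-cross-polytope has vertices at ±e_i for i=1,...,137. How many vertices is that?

The vertices are ±e_1, ..., ±e_137, so there are 2·137 = 274.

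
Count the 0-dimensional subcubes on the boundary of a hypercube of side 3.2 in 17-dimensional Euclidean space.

Choose 0 of 17 axes to span the face (C(17,0) = 1 way), then fix each of the remaining 17 coordinates at one of its two extreme values (2^17 = 131072 ways): 1·131072 = 131072.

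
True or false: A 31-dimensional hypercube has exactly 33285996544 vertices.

False. The 31-cube has 2^31 = 2147483648 vertices.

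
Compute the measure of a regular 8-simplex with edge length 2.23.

V_8 = √(9) · 2.23^8 / (8! · 2^(8/2)) ≈ 0.00284393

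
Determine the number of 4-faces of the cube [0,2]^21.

An n-cube has C(n,k)·2^(n-k) k-faces. Here C(21,4)·2^17 = 5985·131072 = 784465920.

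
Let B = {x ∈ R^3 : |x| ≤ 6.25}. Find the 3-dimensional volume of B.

V_3(6.25) = π^(3/2) · (6.25)^3 / Γ(3/2 + 1) ≈ 1022.65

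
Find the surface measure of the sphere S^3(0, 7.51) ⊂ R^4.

The surface area of an n-ball is 2π^(n/2) r^(n-1) / Γ(n/2). For n=4, r=7.51: 8360.83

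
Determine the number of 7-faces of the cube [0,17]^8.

f_7(8-cube) = (8 choose 7) · 2^1 = 16.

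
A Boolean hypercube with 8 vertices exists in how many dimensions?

The n-cube has 2^n vertices, and 8 = 2^3, so n = 3.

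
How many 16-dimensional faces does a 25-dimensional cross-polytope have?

f_16(25-orthoplex) = 2^17 · (25 choose 17) = 141764198400.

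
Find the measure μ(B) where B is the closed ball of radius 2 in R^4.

V_4(2) = π^(4/2) · (2)^4 / Γ(4/2 + 1) = 8·π^2 ≈ 78.9568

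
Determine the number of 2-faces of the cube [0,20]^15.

An n-cube has C(n,k)·2^(n-k) k-faces. Here C(15,2)·2^13 = 105·8192 = 860160.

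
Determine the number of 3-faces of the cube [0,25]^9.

Choose 3 of 9 axes to span the face (C(9,3) = 84 ways), then fix each of the remaining 6 coordinates at one of its two extreme values (2^6 = 64 ways): 84·64 = 5376.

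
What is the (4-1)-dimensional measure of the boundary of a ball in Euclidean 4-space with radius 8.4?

S = n·V_n(r)/r = 4·V_4(8.4)/8.4 (volume-to-surface relation), giving 11699.5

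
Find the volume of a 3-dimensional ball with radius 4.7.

Volume = π^{3/2}·(4.7)^3/Γ(5/2) ≈ 434.893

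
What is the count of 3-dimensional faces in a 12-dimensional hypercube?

Choose 3 of 12 axes to span the face (C(12,3) = 220 ways), then fix each of the remaining 9 coordinates at one of its two extreme values (2^9 = 512 ways): 220·512 = 112640.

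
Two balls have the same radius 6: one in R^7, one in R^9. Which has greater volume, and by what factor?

V_7(6) ≈ 1.32263e+06, V_9(6) ≈ 3.32414e+07. The 9-ball is larger by a factor of 25.13.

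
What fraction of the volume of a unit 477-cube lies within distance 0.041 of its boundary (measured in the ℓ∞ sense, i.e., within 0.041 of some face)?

1 - (1 - 2·0.041)^477 = 1 - 0.918^477 ≈ 1 - 1.888e-18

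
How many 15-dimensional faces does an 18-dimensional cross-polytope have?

An n-cross-polytope has 2^(k+1)·C(n,k+1) k-faces. Here 2^16·C(18,16) = 65536·153 = 10027008.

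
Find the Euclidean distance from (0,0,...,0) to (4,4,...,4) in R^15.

The space diagonal of an n-cube of side s is s√n. Here 4·√15 ≈ 15.4919.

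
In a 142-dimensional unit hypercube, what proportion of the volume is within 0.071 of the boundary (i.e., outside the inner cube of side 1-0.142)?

The inner cube has side 1-2·0.071 = 0.858 and volume (0.858)^142 ≈ 3.591e-10, so the shell holds 1 - 3.591e-10 of the volume.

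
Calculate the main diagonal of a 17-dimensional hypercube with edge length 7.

Diagonal = √17 · 7 ≈ 28.8617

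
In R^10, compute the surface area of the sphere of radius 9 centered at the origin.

|∂B_10(9)| = 129140163·π^5/4 ≈ 9.87986e+09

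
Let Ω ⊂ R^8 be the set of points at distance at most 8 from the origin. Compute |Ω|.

The n-ball volume is π^(n/2)·r^n/Γ(n/2+1). With n=8, r=8: V = 2097152·π^4/3 ≈ 6.80939e+07.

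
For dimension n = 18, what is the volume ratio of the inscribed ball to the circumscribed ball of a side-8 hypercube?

The radii are 8/2 and 8√18/2, so the volume ratio is (1/√18)^18 = 18^{-18/2} ≈ 5.04136e-12.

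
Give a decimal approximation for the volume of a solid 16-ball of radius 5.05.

The n-ball volume is π^(n/2)·r^n/Γ(n/2+1). With n=16, r=5.05: V ≈ 4.21057e+10.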